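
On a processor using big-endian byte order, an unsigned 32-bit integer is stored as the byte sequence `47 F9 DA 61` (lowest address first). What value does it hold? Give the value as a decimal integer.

1207556705

Big-endian: lowest address holds the most-significant byte.
The bytes are already most-significant first: 0x47F9DA61.
0x47F9DA61 = 1207556705.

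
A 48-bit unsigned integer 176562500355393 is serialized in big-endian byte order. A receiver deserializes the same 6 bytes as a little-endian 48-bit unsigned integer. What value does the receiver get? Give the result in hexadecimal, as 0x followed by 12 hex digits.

176562500355393 in 48-bit hexadecimal is 0xA095291D4541.
Stored big-endian, the bytes at ascending addresses are A0 95 29 1D 45 41.
Read back as little-endian, the first byte is least significant, giving 0x41451D2995A0.

0x41451D2995A0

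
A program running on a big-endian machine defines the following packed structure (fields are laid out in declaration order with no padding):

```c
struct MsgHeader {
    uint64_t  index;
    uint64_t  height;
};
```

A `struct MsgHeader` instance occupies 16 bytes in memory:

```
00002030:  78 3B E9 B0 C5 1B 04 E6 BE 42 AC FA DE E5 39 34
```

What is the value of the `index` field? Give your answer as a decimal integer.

`index` is the first field, at byte offset 0, occupying 8 bytes.
Bytes at offsets 0..7: 78 3B E9 B0 C5 1B 04 E6.
In big-endian order the high byte comes first in memory.
The bytes are already most-significant first: 0x783BE9B0C51B04E6.
0x783BE9B0C51B04E6 = 8663775253607679206.

8663775253607679206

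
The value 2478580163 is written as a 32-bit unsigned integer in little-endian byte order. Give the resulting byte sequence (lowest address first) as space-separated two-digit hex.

C3 21 BC 93

2478580163 in hexadecimal, padded to 32 bits, is 0x93BC21C3.
Split into bytes (most-significant first): 93 BC 21 C3.
Little-endian: lowest address holds the least-significant byte.
So at ascending addresses the bytes are C3 21 BC 93.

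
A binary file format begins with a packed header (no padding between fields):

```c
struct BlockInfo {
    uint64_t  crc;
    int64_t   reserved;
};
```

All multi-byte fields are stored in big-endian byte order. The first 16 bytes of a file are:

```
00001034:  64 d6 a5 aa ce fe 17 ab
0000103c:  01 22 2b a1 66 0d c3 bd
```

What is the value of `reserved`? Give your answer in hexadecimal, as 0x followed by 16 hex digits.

0x01222BA1660DC3BD

`reserved` follows `crc` (8 bytes), so it starts at byte offset 8 and occupies 8 bytes.
Bytes at offsets 8..15: 01 22 2B A1 66 0D C3 BD.
Big-endian: lowest address holds the most-significant byte.
The bytes are already most-significant first: 0x01222BA1660DC3BD.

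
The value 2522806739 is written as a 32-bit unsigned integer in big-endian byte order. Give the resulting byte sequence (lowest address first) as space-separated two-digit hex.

2522806739 in hexadecimal, padded to 32 bits, is 0x965EF9D3.
Split into bytes (most-significant first): 96 5E F9 D3.
Big-endian: lowest address holds the most-significant byte.
So the memory order matches the most-significant-first order: 96 5E F9 D3.

96 5E F9 D3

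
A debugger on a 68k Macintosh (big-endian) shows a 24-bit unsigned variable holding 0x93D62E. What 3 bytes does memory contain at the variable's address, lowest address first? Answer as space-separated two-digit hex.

Split into bytes (most-significant first): 93 D6 2E.
Big-endian stores the most-significant byte at the lowest address.
So the memory order matches the most-significant-first order: 93 D6 2E.

93 D6 2E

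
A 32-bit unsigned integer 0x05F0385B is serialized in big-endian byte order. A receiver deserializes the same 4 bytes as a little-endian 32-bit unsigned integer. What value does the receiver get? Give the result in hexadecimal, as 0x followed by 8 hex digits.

Stored big-endian, the bytes at ascending addresses are 05 F0 38 5B.
Read back as little-endian, the first byte is least significant, giving 0x5B38F005.

0x5B38F005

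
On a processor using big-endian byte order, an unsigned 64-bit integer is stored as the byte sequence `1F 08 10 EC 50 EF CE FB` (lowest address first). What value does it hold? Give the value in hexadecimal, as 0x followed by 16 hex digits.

In big-endian order the high byte comes first in memory.
The bytes are already most-significant first: 0x1F0810EC50EFCEFB.

0x1F0810EC50EFCEFB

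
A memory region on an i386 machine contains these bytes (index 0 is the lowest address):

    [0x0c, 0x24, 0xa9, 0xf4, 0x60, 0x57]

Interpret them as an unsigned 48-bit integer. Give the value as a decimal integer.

Little-endian: lowest address holds the least-significant byte.
Reassemble most-significant byte first: 57 60 F4 A9 24 0C → 0x5760F4A9240C.
0x5760F4A9240C = 96073933202444.

96073933202444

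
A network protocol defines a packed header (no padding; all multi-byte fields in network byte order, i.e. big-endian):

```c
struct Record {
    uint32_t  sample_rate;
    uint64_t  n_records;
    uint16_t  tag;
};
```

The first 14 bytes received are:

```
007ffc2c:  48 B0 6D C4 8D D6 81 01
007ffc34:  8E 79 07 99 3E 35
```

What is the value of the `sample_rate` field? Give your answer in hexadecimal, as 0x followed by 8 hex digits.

`sample_rate` is the first field, at byte offset 0, occupying 4 bytes.
Bytes at offsets 0..3: 48 B0 6D C4.
Big-endian stores the most-significant byte at the lowest address.
The bytes are already most-significant first: 0x48B06DC4.

0x48B06DC4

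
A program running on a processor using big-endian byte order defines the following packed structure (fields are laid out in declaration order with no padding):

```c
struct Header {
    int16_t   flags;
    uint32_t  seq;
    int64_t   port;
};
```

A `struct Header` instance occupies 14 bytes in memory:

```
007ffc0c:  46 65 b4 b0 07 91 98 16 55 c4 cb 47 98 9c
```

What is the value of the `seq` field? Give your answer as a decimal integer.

3031435153

`seq` follows `flags` (2 bytes), so it starts at byte offset 2 and occupies 4 bytes.
Bytes at offsets 2..5: B4 B0 07 91.
Big-endian: lowest address holds the most-significant byte.
The bytes are already most-significant first: 0xB4B00791.
0xB4B00791 = 3031435153.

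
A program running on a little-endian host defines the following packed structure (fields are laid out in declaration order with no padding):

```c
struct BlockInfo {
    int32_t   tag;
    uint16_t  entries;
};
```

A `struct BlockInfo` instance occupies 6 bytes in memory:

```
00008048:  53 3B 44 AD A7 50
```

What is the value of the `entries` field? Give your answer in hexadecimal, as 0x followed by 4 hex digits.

0x50A7

`entries` follows `tag` (4 bytes), so it starts at byte offset 4 and occupies 2 bytes.
Bytes at offsets 4..5: A7 50.
In little-endian order the low byte comes first in memory.
Reassemble most-significant byte first: 50 A7 → 0x50A7.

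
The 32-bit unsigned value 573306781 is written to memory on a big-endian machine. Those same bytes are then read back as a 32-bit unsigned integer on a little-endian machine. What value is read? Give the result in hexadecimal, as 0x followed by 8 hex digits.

0x9DF72B22

573306781 in 32-bit hexadecimal is 0x222BF79D.
Stored big-endian, the bytes at ascending addresses are 22 2B F7 9D.
Read back as little-endian, the first byte is least significant, giving 0x9DF72B22.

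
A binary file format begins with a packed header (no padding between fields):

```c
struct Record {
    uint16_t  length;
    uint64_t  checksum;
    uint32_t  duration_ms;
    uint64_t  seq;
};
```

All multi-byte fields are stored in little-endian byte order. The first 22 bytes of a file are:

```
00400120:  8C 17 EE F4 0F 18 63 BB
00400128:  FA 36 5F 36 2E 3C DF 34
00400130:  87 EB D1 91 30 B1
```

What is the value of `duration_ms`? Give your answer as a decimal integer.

`duration_ms` follows `length` (2 B), `checksum` (8 B), so it starts at offset 2 + 8 = 10 and occupies 4 bytes.
Bytes at offsets 10..13: 5F 36 2E 3C.
Little-endian: lowest address holds the least-significant byte.
Reassemble most-significant byte first: 3C 2E 36 5F → 0x3C2E365F.
0x3C2E365F = 1009661535.

1009661535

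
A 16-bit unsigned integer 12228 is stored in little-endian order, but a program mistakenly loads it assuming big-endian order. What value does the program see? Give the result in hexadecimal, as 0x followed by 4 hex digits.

12228 in 16-bit hexadecimal is 0x2FC4.
Stored little-endian, the bytes at ascending addresses are C4 2F.
Read back as big-endian, the last byte is least significant, giving 0xC42F.

0xC42F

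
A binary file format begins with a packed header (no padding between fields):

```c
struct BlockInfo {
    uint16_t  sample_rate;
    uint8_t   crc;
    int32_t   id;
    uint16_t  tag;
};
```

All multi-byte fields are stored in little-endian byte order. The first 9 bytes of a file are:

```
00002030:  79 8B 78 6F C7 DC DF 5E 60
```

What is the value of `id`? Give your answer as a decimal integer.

`id` follows `sample_rate` (2 B), `crc` (1 B), so it starts at offset 2 + 1 = 3 and occupies 4 bytes.
Bytes at offsets 3..6: 6F C7 DC DF.
Little-endian stores the least-significant byte at the lowest address.
Reassemble most-significant byte first: DF DC C7 6F → 0xDFDCC76F.
Top bit is set, so as a signed 32-bit value this is 0xDFDCC76F − 2^32 = -539179153.

-539179153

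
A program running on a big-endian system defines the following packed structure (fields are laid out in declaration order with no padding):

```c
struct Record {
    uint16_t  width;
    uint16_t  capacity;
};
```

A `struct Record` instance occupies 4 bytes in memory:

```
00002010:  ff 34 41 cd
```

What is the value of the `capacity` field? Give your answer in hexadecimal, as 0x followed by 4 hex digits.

`capacity` follows `width` (2 bytes), so it starts at byte offset 2 and occupies 2 bytes.
Bytes at offsets 2..3: 41 CD.
In big-endian order the high byte comes first in memory.
The bytes are already most-significant first: 0x41CD.

0x41CD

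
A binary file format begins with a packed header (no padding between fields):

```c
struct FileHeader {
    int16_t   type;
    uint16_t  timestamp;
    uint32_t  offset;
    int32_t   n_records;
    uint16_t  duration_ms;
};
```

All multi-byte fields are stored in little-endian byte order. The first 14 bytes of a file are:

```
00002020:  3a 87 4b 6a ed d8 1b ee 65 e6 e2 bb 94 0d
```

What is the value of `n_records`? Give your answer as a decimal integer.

-1142757787

`n_records` follows `type` (2 B), `timestamp` (2 B), `offset` (4 B), so it starts at offset 2 + 2 + 4 = 8 and occupies 4 bytes.
Bytes at offsets 8..11: 65 E6 E2 BB.
Little-endian stores the least-significant byte at the lowest address.
Reassemble most-significant byte first: BB E2 E6 65 → 0xBBE2E665.
Top bit is set, so as a signed 32-bit value this is 0xBBE2E665 − 2^32 = -1142757787.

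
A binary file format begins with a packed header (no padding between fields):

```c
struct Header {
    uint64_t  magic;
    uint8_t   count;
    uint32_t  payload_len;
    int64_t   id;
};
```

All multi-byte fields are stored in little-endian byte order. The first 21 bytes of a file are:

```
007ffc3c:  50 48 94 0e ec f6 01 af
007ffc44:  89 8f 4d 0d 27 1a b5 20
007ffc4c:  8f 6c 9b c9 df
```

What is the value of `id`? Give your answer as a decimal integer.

`id` follows `magic` (8 B), `count` (1 B), `payload_len` (4 B), so it starts at offset 8 + 1 + 4 = 13 and occupies 8 bytes.
Bytes at offsets 13..20: 1A B5 20 8F 6C 9B C9 DF.
Little-endian stores the least-significant byte at the lowest address.
Reassemble most-significant byte first: DF C9 9B 6C 8F 20 B5 1A → 0xDFC99B6C8F20B51A.
Top bit is set, so as a signed 64-bit value this is 0xDFC99B6C8F20B51A − 2^64 = -2321153242372721382.

-2321153242372721382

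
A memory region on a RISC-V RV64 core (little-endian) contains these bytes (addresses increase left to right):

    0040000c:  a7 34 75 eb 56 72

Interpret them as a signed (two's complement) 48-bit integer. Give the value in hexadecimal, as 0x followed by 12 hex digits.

Little-endian stores the least-significant byte at the lowest address.
Reassemble most-significant byte first: 72 56 EB 75 34 A7 → 0x7256EB7534A7.

0x7256EB7534A7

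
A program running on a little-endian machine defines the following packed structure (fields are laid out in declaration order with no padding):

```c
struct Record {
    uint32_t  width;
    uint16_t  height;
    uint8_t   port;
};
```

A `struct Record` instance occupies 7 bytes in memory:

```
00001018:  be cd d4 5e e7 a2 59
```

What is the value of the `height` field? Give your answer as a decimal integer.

41703

`height` follows `width` (4 bytes), so it starts at byte offset 4 and occupies 2 bytes.
Bytes at offsets 4..5: E7 A2.
Little-endian: lowest address holds the least-significant byte.
Reassemble most-significant byte first: A2 E7 → 0xA2E7.
0xA2E7 = 41703.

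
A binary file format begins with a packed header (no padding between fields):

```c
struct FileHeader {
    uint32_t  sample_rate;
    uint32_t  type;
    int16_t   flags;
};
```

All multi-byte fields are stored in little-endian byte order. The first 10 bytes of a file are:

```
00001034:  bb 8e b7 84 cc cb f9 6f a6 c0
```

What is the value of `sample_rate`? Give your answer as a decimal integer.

2226622139

`sample_rate` is the first field, at byte offset 0, occupying 4 bytes.
Bytes at offsets 0..3: BB 8E B7 84.
Little-endian stores the least-significant byte at the lowest address.
Reassemble most-significant byte first: 84 B7 8E BB → 0x84B78EBB.
0x84B78EBB = 2226622139.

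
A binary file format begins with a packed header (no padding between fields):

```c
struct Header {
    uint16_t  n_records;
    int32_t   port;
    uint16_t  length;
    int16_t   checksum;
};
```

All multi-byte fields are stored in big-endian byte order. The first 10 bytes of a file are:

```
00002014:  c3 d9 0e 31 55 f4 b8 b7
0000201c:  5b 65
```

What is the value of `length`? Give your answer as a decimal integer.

47287

`length` follows `n_records` (2 B), `port` (4 B), so it starts at offset 2 + 4 = 6 and occupies 2 bytes.
Bytes at offsets 6..7: B8 B7.
Big-endian stores the most-significant byte at the lowest address.
The bytes are already most-significant first: 0xB8B7.
0xB8B7 = 47287.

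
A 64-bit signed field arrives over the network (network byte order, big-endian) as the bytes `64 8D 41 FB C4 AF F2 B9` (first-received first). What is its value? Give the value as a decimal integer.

7245519925101458105

Big-endian: lowest address holds the most-significant byte.
The bytes are already most-significant first: 0x648D41FBC4AFF2B9.
0x648D41FBC4AFF2B9 = 7245519925101458105.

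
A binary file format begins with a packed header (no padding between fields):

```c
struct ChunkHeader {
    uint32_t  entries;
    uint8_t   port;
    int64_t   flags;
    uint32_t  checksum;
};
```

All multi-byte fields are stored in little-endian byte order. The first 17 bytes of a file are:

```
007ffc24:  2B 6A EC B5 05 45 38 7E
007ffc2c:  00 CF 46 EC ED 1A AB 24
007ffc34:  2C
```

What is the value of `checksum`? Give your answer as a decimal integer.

740600602

`checksum` follows `entries` (4 B), `port` (1 B), `flags` (8 B), so it starts at offset 4 + 1 + 8 = 13 and occupies 4 bytes.
Bytes at offsets 13..16: 1A AB 24 2C.
Little-endian: lowest address holds the least-significant byte.
Reassemble most-significant byte first: 2C 24 AB 1A → 0x2C24AB1A.
0x2C24AB1A = 740600602.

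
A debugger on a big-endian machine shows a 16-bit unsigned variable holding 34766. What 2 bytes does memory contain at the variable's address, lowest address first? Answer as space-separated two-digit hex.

87 CE

34766 in hexadecimal, padded to 16 bits, is 0x87CE.
Split into bytes (most-significant first): 87 CE.
In big-endian order the high byte comes first in memory.
So the memory order matches the most-significant-first order: 87 CE.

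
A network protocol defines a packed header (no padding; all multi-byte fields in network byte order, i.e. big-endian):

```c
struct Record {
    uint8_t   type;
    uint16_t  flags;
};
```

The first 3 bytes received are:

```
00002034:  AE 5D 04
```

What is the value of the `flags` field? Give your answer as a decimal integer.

`flags` follows `type` (1 byte), so it starts at byte offset 1 and occupies 2 bytes.
Bytes at offsets 1..2: 5D 04.
Big-endian stores the most-significant byte at the lowest address.
The bytes are already most-significant first: 0x5D04.
0x5D04 = 23812.

23812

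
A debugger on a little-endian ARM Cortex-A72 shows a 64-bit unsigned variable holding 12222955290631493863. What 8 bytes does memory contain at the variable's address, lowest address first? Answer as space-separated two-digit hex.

E7 58 92 AB 13 A9 A0 A9

12222955290631493863 in hexadecimal, padded to 64 bits, is 0xA9A0A913AB9258E7.
Split into bytes (most-significant first): A9 A0 A9 13 AB 92 58 E7.
Little-endian stores the least-significant byte at the lowest address.
So at ascending addresses the bytes are E7 58 92 AB 13 A9 A0 A9.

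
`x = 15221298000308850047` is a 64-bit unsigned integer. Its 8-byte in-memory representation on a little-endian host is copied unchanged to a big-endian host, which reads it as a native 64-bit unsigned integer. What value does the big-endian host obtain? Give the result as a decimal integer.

9209234142194646227

15221298000308850047 in 64-bit hexadecimal is 0xD33CE9E2A8C5CD7F.
Stored little-endian, the bytes at ascending addresses are 7F CD C5 A8 E2 E9 3C D3.
Read back as big-endian, the last byte is least significant, giving 0x7FCDC5A8E2E93CD3.
0x7FCDC5A8E2E93CD3 = 9209234142194646227.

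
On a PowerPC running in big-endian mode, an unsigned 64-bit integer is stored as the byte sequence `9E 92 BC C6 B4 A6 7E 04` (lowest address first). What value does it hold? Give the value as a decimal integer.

11426402766212726276

Big-endian stores the most-significant byte at the lowest address.
The bytes are already most-significant first: 0x9E92BCC6B4A67E04.
0x9E92BCC6B4A67E04 = 11426402766212726276.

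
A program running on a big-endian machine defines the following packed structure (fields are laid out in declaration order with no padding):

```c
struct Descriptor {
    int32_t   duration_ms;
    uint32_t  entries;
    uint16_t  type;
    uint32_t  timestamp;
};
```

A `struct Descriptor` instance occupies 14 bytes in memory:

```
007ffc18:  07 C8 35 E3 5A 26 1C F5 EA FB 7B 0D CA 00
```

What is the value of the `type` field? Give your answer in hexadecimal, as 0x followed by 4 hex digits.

0xEAFB

`type` follows `duration_ms` (4 B), `entries` (4 B), so it starts at offset 4 + 4 = 8 and occupies 2 bytes.
Bytes at offsets 8..9: EA FB.
In big-endian order the high byte comes first in memory.
The bytes are already most-significant first: 0xEAFB.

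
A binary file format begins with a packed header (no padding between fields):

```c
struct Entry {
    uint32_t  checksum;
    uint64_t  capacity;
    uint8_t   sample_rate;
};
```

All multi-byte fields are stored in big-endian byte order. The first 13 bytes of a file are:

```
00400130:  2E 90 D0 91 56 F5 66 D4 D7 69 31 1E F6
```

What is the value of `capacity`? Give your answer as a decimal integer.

`capacity` follows `checksum` (4 bytes), so it starts at byte offset 4 and occupies 8 bytes.
Bytes at offsets 4..11: 56 F5 66 D4 D7 69 31 1E.
In big-endian order the high byte comes first in memory.
The bytes are already most-significant first: 0x56F566D4D769311E.
0x56F566D4D769311E = 6266027520889008414.

6266027520889008414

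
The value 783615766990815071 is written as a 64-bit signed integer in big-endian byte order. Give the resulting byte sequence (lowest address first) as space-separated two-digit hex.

0A DF F6 63 67 E1 FF 5F

783615766990815071 in hexadecimal, padded to 64 bits, is 0x0ADFF66367E1FF5F.
Split into bytes (most-significant first): 0A DF F6 63 67 E1 FF 5F.
In big-endian order the high byte comes first in memory.
So the memory order matches the most-significant-first order: 0A DF F6 63 67 E1 FF 5F.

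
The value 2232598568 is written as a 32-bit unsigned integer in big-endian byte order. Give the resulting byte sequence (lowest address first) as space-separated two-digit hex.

2232598568 in hexadecimal, padded to 32 bits, is 0x8512C028.
Split into bytes (most-significant first): 85 12 C0 28.
Big-endian: lowest address holds the most-significant byte.
So the memory order matches the most-significant-first order: 85 12 C0 28.

85 12 C0 28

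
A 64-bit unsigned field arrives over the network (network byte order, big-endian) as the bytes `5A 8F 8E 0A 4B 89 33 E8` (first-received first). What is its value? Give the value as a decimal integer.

Big-endian: lowest address holds the most-significant byte.
The bytes are already most-significant first: 0x5A8F8E0A4B8933E8.
0x5A8F8E0A4B8933E8 = 6525590559951238120.

6525590559951238120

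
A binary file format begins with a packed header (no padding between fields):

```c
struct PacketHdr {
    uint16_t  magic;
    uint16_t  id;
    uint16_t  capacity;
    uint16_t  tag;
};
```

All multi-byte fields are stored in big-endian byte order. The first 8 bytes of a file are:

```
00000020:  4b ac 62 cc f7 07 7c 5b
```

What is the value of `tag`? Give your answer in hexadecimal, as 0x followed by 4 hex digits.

`tag` follows `magic` (2 B), `id` (2 B), `capacity` (2 B), so it starts at offset 2 + 2 + 2 = 6 and occupies 2 bytes.
Bytes at offsets 6..7: 7C 5B.
In big-endian order the high byte comes first in memory.
The bytes are already most-significant first: 0x7C5B.

0x7C5B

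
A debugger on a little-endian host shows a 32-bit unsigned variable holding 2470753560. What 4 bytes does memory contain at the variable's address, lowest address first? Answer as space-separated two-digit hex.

18 B5 44 93

2470753560 in hexadecimal, padded to 32 bits, is 0x9344B518.
Split into bytes (most-significant first): 93 44 B5 18.
Little-endian stores the least-significant byte at the lowest address.
So at ascending addresses the bytes are 18 B5 44 93.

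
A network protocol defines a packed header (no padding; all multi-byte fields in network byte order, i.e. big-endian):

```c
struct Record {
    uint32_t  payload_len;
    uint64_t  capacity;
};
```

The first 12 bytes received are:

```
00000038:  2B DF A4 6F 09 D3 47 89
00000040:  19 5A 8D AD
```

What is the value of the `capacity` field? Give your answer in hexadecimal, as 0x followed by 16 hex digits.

`capacity` follows `payload_len` (4 bytes), so it starts at byte offset 4 and occupies 8 bytes.
Bytes at offsets 4..11: 09 D3 47 89 19 5A 8D AD.
In big-endian order the high byte comes first in memory.
The bytes are already most-significant first: 0x09D34789195A8DAD.

0x09D34789195A8DAD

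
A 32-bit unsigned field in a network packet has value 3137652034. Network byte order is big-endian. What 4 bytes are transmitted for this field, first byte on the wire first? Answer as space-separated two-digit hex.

BB 04 C5 42

3137652034 in hexadecimal, padded to 32 bits, is 0xBB04C542.
Split into bytes (most-significant first): BB 04 C5 42.
In big-endian order the high byte comes first in memory.
So the memory order matches the most-significant-first order: BB 04 C5 42.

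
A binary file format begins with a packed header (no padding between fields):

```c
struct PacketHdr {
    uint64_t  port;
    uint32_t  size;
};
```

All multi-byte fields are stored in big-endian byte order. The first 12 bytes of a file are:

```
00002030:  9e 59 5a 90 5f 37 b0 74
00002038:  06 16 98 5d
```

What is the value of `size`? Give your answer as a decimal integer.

`size` follows `port` (8 bytes), so it starts at byte offset 8 and occupies 4 bytes.
Bytes at offsets 8..11: 06 16 98 5D.
In big-endian order the high byte comes first in memory.
The bytes are already most-significant first: 0x0616985D.
0x0616985D = 102144093.

102144093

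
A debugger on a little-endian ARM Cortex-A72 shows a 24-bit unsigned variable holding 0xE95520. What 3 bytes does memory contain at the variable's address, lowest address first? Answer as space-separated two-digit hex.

Split into bytes (most-significant first): E9 55 20.
Little-endian: lowest address holds the least-significant byte.
So at ascending addresses the bytes are 20 55 E9.

20 55 E9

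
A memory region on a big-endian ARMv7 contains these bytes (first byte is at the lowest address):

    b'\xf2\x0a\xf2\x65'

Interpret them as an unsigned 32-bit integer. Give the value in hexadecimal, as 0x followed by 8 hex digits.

In big-endian order the high byte comes first in memory.
The bytes are already most-significant first: 0xF20AF265.

0xF20AF265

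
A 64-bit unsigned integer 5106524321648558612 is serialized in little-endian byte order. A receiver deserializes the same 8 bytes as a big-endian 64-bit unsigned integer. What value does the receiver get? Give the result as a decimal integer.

5106524321648558612 in 64-bit hexadecimal is 0x46DE04D0A4C14214.
Stored little-endian, the bytes at ascending addresses are 14 42 C1 A4 D0 04 DE 46.
Read back as big-endian, the last byte is least significant, giving 0x1442C1A4D004DE46.
0x1442C1A4D004DE46 = 1459942142830239302.

1459942142830239302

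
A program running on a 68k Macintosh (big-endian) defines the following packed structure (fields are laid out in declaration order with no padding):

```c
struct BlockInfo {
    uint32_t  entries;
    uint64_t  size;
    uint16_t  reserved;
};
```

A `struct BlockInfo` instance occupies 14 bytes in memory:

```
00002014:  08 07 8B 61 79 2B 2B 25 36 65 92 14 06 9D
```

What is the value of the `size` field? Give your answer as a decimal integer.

`size` follows `entries` (4 bytes), so it starts at byte offset 4 and occupies 8 bytes.
Bytes at offsets 4..11: 79 2B 2B 25 36 65 92 14.
Big-endian stores the most-significant byte at the lowest address.
The bytes are already most-significant first: 0x792B2B2536659214.
0x792B2B2536659214 = 8731119741414248980.

8731119741414248980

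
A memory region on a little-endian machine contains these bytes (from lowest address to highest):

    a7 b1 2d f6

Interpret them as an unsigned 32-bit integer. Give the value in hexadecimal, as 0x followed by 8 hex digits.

0xF62DB1A7

In little-endian order the low byte comes first in memory.
Reassemble most-significant byte first: F6 2D B1 A7 → 0xF62DB1A7.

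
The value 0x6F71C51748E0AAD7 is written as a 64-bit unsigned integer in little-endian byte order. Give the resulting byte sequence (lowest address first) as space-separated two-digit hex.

Split into bytes (most-significant first): 6F 71 C5 17 48 E0 AA D7.
In little-endian order the low byte comes first in memory.
So at ascending addresses the bytes are D7 AA E0 48 17 C5 71 6F.

D7 AA E0 48 17 C5 71 6F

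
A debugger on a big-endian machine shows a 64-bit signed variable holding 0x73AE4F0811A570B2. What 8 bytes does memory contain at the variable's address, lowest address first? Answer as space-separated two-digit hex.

Split into bytes (most-significant first): 73 AE 4F 08 11 A5 70 B2.
In big-endian order the high byte comes first in memory.
So the memory order matches the most-significant-first order: 73 AE 4F 08 11 A5 70 B2.

73 AE 4F 08 11 A5 70 B2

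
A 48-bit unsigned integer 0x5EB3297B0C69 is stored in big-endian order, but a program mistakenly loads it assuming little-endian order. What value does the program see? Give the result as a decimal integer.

Stored big-endian, the bytes at ascending addresses are 5E B3 29 7B 0C 69.
Read back as little-endian, the first byte is least significant, giving 0x690C7B29B35E.
0x690C7B29B35E = 115502326854494.

115502326854494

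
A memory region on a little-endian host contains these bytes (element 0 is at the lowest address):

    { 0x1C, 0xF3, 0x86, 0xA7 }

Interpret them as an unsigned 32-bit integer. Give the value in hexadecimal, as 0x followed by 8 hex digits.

Little-endian: lowest address holds the least-significant byte.
Reassemble most-significant byte first: A7 86 F3 1C → 0xA786F31C.

0xA786F31C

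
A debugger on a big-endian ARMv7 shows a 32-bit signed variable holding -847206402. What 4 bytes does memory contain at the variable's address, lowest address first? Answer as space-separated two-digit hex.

CD 80 A7 FE

Two's complement of -847206402 in 32 bits: 847206402 = 0x327F5802; invert → 0xCD80A7FD; add 1 → 0xCD80A7FE.
Split into bytes (most-significant first): CD 80 A7 FE.
In big-endian order the high byte comes first in memory.
So the memory order matches the most-significant-first order: CD 80 A7 FE.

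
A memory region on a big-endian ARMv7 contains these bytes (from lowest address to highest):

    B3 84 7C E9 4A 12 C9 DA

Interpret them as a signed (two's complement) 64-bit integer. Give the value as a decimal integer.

-5511142702582674982

In big-endian order the high byte comes first in memory.
The bytes are already most-significant first: 0xB3847CE94A12C9DA.
Top bit is set, so as a signed 64-bit value this is 0xB3847CE94A12C9DA − 2^64 = -5511142702582674982.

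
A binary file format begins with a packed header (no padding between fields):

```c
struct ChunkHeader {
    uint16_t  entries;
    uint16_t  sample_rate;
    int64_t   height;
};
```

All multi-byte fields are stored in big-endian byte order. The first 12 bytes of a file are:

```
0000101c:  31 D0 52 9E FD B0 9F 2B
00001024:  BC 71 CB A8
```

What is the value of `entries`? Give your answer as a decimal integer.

`entries` is the first field, at byte offset 0, occupying 2 bytes.
Bytes at offsets 0..1: 31 D0.
In big-endian order the high byte comes first in memory.
The bytes are already most-significant first: 0x31D0.
0x31D0 = 12752.

12752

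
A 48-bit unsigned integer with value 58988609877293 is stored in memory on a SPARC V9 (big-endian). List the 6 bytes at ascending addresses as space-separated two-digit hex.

58988609877293 in hexadecimal, padded to 48 bits, is 0x35A65B23352D.
Split into bytes (most-significant first): 35 A6 5B 23 35 2D.
Big-endian: lowest address holds the most-significant byte.
So the memory order matches the most-significant-first order: 35 A6 5B 23 35 2D.

35 A6 5B 23 35 2D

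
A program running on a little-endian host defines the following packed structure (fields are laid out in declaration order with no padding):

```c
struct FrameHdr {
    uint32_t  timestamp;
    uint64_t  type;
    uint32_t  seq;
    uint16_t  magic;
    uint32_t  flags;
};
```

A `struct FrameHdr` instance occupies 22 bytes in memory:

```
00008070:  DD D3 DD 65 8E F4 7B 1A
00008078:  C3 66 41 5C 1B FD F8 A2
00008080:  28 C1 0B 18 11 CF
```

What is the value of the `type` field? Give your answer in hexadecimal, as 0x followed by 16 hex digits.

`type` follows `timestamp` (4 bytes), so it starts at byte offset 4 and occupies 8 bytes.
Bytes at offsets 4..11: 8E F4 7B 1A C3 66 41 5C.
Little-endian: lowest address holds the least-significant byte.
Reassemble most-significant byte first: 5C 41 66 C3 1A 7B F4 8E → 0x5C4166C31A7BF48E.

0x5C4166C31A7BF48E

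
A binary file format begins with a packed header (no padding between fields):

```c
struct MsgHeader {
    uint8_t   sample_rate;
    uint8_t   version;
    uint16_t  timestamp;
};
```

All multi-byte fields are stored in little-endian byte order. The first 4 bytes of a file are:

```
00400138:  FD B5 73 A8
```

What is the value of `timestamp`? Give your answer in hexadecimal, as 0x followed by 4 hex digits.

0xA873

`timestamp` follows `sample_rate` (1 B), `version` (1 B), so it starts at offset 1 + 1 = 2 and occupies 2 bytes.
Bytes at offsets 2..3: 73 A8.
Little-endian: lowest address holds the least-significant byte.
Reassemble most-significant byte first: A8 73 → 0xA873.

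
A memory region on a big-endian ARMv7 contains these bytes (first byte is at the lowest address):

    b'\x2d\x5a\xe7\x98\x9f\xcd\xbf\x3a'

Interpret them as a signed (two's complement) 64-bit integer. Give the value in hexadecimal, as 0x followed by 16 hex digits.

Big-endian: lowest address holds the most-significant byte.
The bytes are already most-significant first: 0x2D5AE7989FCDBF3A.

0x2D5AE7989FCDBF3A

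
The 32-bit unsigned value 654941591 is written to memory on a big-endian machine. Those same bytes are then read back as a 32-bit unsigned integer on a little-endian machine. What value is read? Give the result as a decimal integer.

654941591 in 32-bit hexadecimal is 0x27099D97.
Stored big-endian, the bytes at ascending addresses are 27 09 9D 97.
Read back as little-endian, the first byte is least significant, giving 0x979D0927.
0x979D0927 = 2543651111.

2543651111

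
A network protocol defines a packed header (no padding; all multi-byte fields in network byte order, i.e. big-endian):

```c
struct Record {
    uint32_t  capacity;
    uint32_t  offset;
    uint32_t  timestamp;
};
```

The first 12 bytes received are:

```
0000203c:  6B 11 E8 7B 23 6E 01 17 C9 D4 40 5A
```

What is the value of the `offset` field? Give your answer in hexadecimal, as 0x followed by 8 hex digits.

0x236E0117

`offset` follows `capacity` (4 bytes), so it starts at byte offset 4 and occupies 4 bytes.
Bytes at offsets 4..7: 23 6E 01 17.
In big-endian order the high byte comes first in memory.
The bytes are already most-significant first: 0x236E0117.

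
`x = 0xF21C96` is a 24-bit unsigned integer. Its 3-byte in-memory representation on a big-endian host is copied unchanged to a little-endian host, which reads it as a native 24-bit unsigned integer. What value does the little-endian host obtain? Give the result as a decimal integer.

9837810

Stored big-endian, the bytes at ascending addresses are F2 1C 96.
Read back as little-endian, the first byte is least significant, giving 0x961CF2.
0x961CF2 = 9837810.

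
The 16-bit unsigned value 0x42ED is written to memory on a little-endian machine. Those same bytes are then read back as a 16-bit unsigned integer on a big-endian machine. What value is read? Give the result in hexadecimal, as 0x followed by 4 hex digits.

Stored little-endian, the bytes at ascending addresses are ED 42.
Read back as big-endian, the last byte is least significant, giving 0xED42.

0xED42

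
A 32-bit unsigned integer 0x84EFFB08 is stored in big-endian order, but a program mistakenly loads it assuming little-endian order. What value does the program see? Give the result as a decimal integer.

Stored big-endian, the bytes at ascending addresses are 84 EF FB 08.
Read back as little-endian, the first byte is least significant, giving 0x08FBEF84.
0x08FBEF84 = 150728580.

150728580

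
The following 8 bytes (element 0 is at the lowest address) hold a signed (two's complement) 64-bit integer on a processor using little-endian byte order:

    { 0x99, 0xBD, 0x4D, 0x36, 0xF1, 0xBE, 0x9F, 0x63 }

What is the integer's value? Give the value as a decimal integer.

7178666274259320217

Little-endian stores the least-significant byte at the lowest address.
Reassemble most-significant byte first: 63 9F BE F1 36 4D BD 99 → 0x639FBEF1364DBD99.
0x639FBEF1364DBD99 = 7178666274259320217.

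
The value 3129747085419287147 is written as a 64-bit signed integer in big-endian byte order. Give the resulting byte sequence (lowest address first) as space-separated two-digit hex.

3129747085419287147 in hexadecimal, padded to 64 bits, is 0x2B6F18645F3B126B.
Split into bytes (most-significant first): 2B 6F 18 64 5F 3B 12 6B.
In big-endian order the high byte comes first in memory.
So the memory order matches the most-significant-first order: 2B 6F 18 64 5F 3B 12 6B.

2B 6F 18 64 5F 3B 12 6B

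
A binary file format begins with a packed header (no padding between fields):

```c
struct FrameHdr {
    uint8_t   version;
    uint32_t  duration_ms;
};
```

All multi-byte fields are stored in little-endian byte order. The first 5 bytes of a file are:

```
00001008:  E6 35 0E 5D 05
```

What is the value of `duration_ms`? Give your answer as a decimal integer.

89984565

`duration_ms` follows `version` (1 byte), so it starts at byte offset 1 and occupies 4 bytes.
Bytes at offsets 1..4: 35 0E 5D 05.
Little-endian: lowest address holds the least-significant byte.
Reassemble most-significant byte first: 05 5D 0E 35 → 0x055D0E35.
0x055D0E35 = 89984565.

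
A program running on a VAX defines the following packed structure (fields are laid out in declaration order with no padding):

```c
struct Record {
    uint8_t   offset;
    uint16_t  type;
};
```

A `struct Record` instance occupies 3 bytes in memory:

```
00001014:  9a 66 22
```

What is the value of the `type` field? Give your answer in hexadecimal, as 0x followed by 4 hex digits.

`type` follows `offset` (1 byte), so it starts at byte offset 1 and occupies 2 bytes.
Bytes at offsets 1..2: 66 22.
In little-endian order the low byte comes first in memory.
Reassemble most-significant byte first: 22 66 → 0x2266.

0x2266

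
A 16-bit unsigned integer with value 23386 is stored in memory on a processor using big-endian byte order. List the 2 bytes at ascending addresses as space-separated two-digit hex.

23386 in hexadecimal, padded to 16 bits, is 0x5B5A.
Split into bytes (most-significant first): 5B 5A.
Big-endian stores the most-significant byte at the lowest address.
So the memory order matches the most-significant-first order: 5B 5A.

5B 5A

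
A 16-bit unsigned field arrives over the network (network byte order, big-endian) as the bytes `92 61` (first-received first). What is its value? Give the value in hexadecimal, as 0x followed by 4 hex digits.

0x9261

Big-endian stores the most-significant byte at the lowest address.
The bytes are already most-significant first: 0x9261.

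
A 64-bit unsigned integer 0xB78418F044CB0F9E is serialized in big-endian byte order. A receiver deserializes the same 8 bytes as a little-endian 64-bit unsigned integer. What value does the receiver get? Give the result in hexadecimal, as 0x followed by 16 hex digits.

0x9E0FCB44F01884B7

Stored big-endian, the bytes at ascending addresses are B7 84 18 F0 44 CB 0F 9E.
Read back as little-endian, the first byte is least significant, giving 0x9E0FCB44F01884B7.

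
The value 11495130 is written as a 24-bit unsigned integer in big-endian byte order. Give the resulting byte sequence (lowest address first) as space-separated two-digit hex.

AF 66 DA

11495130 in hexadecimal, padded to 24 bits, is 0xAF66DA.
Split into bytes (most-significant first): AF 66 DA.
Big-endian stores the most-significant byte at the lowest address.
So the memory order matches the most-significant-first order: AF 66 DA.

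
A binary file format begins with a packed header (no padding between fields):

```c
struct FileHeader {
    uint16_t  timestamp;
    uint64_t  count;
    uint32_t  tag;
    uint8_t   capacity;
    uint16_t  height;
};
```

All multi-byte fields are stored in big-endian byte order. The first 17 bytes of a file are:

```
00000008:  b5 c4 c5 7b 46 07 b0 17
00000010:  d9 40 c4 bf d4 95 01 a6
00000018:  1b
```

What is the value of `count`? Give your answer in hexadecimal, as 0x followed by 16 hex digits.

0xC57B4607B017D940

`count` follows `timestamp` (2 bytes), so it starts at byte offset 2 and occupies 8 bytes.
Bytes at offsets 2..9: C5 7B 46 07 B0 17 D9 40.
Big-endian stores the most-significant byte at the lowest address.
The bytes are already most-significant first: 0xC57B4607B017D940.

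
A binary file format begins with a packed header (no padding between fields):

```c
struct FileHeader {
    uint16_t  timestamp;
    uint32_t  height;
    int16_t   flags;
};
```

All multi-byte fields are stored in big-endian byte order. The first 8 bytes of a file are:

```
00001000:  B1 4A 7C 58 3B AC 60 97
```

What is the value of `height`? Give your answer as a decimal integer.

2086157228

`height` follows `timestamp` (2 bytes), so it starts at byte offset 2 and occupies 4 bytes.
Bytes at offsets 2..5: 7C 58 3B AC.
Big-endian: lowest address holds the most-significant byte.
The bytes are already most-significant first: 0x7C583BAC.
0x7C583BAC = 2086157228.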